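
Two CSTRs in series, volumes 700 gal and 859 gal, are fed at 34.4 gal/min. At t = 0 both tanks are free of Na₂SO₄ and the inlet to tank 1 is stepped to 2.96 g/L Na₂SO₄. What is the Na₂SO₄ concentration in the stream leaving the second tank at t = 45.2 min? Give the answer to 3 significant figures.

1.76 g/L

Species balance on tank i: dCᵢ/dt = (Cᵢ₋₁ − Cᵢ)/τᵢ with τᵢ = Vᵢ/Q.
τ₁ = 700/34.4 = 20.349 min; τ₂ = 859/34.4 = 24.971 min.
Solving the cascade with C₁(0)=C₂(0)=0 gives C₂(t) = C_in[1 − (τ₁ e^(−t/τ₁) − τ₂ e^(−t/τ₂))/(τ₁ − τ₂)].
At t = 45.2: e^(−t/τ₁) = 0.10847, e^(−t/τ₂) = 0.16364.
C₂ = 2.96·[1 − (20.349·0.10847 − 24.971·0.16364)/(-4.6221)] = 2.96·0.59350 = 1.7568 g/L.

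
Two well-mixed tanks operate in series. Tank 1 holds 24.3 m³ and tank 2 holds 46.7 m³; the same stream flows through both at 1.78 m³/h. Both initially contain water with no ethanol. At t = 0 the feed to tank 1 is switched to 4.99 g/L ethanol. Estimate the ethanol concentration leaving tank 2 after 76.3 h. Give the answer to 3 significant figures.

4.44 g/L

Each tank obeys Vᵢ dCᵢ/dt = Q(Cᵢ₋₁ − Cᵢ), so τᵢ = Vᵢ/Q.
τ₁ = 24.3/1.78 = 13.652 h; τ₂ = 46.7/1.78 = 26.236 h.
Solving the cascade with C₁(0)=C₂(0)=0 gives C₂(t) = C_in[1 − (τ₁ e^(−t/τ₁) − τ₂ e^(−t/τ₂))/(τ₁ − τ₂)].
At t = 76.3: e^(−t/τ₁) = 0.0037386, e^(−t/τ₂) = 0.054573.
C₂ = 4.99·[1 − (13.652·0.0037386 − 26.236·0.054573)/(-12.584)] = 4.99·0.89028 = 4.4425 g/L.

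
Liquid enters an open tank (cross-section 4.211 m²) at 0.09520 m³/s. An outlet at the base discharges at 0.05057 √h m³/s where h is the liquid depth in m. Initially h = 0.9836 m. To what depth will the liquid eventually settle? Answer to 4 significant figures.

A dh/dt = Q_in − 0.05057 √h. Steady state requires inflow = outflow:
Q_in = 0.05057 √h_ss ⇒ √h_ss = 0.09520/0.05057 = 1.88254.
h_ss = 1.88254² = 3.54395 m. (Since h₀ = 0.9836 m < h_ss, the level will rise toward this value.)

3.544 m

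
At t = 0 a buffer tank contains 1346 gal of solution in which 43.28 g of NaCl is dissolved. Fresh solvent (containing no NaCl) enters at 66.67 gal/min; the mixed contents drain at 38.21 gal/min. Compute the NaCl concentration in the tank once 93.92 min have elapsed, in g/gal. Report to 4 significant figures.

Total volume: dV/dt = Q_in − Q_out = 28.4600 gal/min, so V(t) = 1346 + 28.4600 t and V(93.92) = 4018.96 gal.
Solute balance: dm/dt = 0 − Q_out C = −Q_out m/V(t).
dm/m = −Q_out dt/(V₀ + 28.4600 t); integrating gives ln(m/m₀) = −(Q_out/(Q_in−Q_out)) ln(V/V₀).
m = m₀ (V₀/V)^(Q_out/(Q_in−Q_out)) = 43.28 × (1346/4018.96)^(1.34259) = 9.96475 g.
C = m/V = 9.96475/4018.96 = 0.00247943 g/gal.

0.002479 g/gal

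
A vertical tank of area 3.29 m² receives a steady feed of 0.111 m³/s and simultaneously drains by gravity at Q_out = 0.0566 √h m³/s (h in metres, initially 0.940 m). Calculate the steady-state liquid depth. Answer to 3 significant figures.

3.85 m

A dh/dt = Q_in − 0.0566 √h. Steady state requires inflow = outflow:
Q_in = 0.0566 √h_ss ⇒ √h_ss = 0.111/0.0566 = 1.9611.
h_ss = 1.9611² = 3.8460 m. (Since h₀ = 0.940 m < h_ss, the level will rise toward this value.)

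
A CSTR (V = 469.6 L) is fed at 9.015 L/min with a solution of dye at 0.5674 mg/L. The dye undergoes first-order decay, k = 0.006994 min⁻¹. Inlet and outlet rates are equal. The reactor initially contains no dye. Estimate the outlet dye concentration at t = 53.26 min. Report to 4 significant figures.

Species balance: V dC/dt = Q C_in − Q C − k V C.
This is linear with rate a = Q/V + k = 0.0261912 min⁻¹.
C_ss = Q C_in/(Q + kV) = 0.415884 mg/L; C(t) = C_ss + (C₀ − C_ss) e^(−a t).
C(53.26) = 0.415884 + (-0.415884)·e^(−0.0261912·53.26) = 0.415884 + (-0.415884)·0.247847 = 0.312808 mg/L.

0.3128 mg/L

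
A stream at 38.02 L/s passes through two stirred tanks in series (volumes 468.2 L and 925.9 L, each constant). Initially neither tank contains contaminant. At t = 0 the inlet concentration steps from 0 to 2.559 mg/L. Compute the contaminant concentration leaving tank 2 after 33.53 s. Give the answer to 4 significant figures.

1.424 mg/L

Time constants: τᵢ = Vᵢ/Q for each well-mixed tank.
τ₁ = 468.2/38.02 = 12.3146 s; τ₂ = 925.9/38.02 = 24.3530 s.
Solving the cascade with C₁(0)=C₂(0)=0 gives C₂(t) = C_in[1 − (τ₁ e^(−t/τ₁) − τ₂ e^(−t/τ₂))/(τ₁ − τ₂)].
At t = 33.53: e^(−t/τ₁) = 0.0656912, e^(−t/τ₂) = 0.252376.
C₂ = 2.559·[1 − (12.3146·0.0656912 − 24.3530·0.252376)/(-12.0384)] = 2.559·0.556656 = 1.42448 mg/L.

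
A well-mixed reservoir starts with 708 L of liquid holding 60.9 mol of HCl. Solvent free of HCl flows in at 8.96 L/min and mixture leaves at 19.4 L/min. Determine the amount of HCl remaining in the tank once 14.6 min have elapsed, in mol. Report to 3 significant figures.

Total volume: dV/dt = Q_in − Q_out = -10.440 L/min, so V(t) = 708 − 10.440 t and V(14.6) = 555.58 L.
No HCl enters, so dm/dt = −Q_out · (m/V).
dm/m = −Q_out dt/(V₀ − 10.440 t); integrating gives ln(m/m₀) = −(Q_out/(Q_in−Q_out)) ln(V/V₀).
m = m₀ (V₀/V)^(Q_out/(Q_in−Q_out)) = 60.9 × (708/555.58)^(-1.8582) = 38.812 mol.

38.8 mol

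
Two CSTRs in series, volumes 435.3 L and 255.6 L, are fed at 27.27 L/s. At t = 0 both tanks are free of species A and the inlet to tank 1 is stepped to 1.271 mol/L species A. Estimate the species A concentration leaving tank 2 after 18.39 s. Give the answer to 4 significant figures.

0.5523 mol/L

Each tank obeys Vᵢ dCᵢ/dt = Q(Cᵢ₋₁ − Cᵢ), so τᵢ = Vᵢ/Q.
τ₁ = 435.3/27.27 = 15.9626 s; τ₂ = 255.6/27.27 = 9.37294 s.
Tank 1: C₁ = C_in(1 − e^(−t/τ₁)). Tank 2 (τ₁ ≠ τ₂): C₂ = C_in[1 − (τ₁ e^(−t/τ₁) − τ₂ e^(−t/τ₂))/(τ₁ − τ₂)].
At t = 18.39: e^(−t/τ₁) = 0.315983, e^(−t/τ₂) = 0.140573.
C₂ = 1.271·[1 − (15.9626·0.315983 − 9.37294·0.140573)/(6.58966)] = 1.271·0.434519 = 0.552274 mol/L.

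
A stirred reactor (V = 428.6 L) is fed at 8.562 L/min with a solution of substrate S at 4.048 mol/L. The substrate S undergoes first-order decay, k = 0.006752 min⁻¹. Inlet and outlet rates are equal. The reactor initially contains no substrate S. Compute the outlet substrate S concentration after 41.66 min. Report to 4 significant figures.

2.032 mol/L

Species balance: V dC/dt = Q C_in − Q C − k V C.
This is linear with rate a = Q/V + k = 0.0267287 min⁻¹.
C_ss = Q C_in/(Q + kV) = 3.02542 mol/L; C(t) = C_ss + (C₀ − C_ss) e^(−a t).
C(41.66) = 3.02542 + (-3.02542)·e^(−0.0267287·41.66) = 3.02542 + (-3.02542)·0.328402 = 2.03187 mol/L.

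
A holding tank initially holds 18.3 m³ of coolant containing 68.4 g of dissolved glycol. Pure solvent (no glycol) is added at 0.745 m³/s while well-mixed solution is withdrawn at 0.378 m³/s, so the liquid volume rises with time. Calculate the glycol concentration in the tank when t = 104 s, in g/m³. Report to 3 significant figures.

0.380 g/m³

Total volume: dV/dt = Q_in − Q_out = 0.36700 m³/s, so V(t) = 18.3 + 0.36700 t and V(104) = 56.468 m³.
No glycol enters, so dm/dt = −Q_out · (m/V).
dm/m = −Q_out dt/(V₀ + 0.36700 t); integrating gives ln(m/m₀) = −(Q_out/(Q_in−Q_out)) ln(V/V₀).
m = m₀ (V₀/V)^(Q_out/(Q_in−Q_out)) = 68.4 × (18.3/56.468)^(1.0300) = 21.431 g.
C = m/V = 21.431/56.468 = 0.37952 g/m³.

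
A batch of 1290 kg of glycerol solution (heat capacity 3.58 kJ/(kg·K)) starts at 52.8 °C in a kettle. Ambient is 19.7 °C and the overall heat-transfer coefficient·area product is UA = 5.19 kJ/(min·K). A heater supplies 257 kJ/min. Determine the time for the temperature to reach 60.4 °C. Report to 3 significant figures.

553 min

Heat balance on the well-mixed liquid: M c_p dT/dt = −UA(T − T_amb) + Q̇.
τ = M c_p/UA = 889.83 min; T_ss = T_amb + Q̇/UA = 19.7 + 257/5.19 = 69.218 °C.
T(t) = T_ss + (T₀ − T_ss)e^(−t/τ); set T = 60.4:
t = −τ ln[(T − T_ss)/(T₀ − T_ss)] = −889.83 · ln(0.53710) = 553.09 min.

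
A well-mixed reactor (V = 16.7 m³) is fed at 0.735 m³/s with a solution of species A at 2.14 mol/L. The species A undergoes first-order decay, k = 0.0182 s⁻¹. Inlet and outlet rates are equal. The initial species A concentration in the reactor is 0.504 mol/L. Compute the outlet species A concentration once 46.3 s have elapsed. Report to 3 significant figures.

Species balance: V dC/dt = Q C_in − Q C − k V C.
dC/dt = (Q/V) C_in − (Q/V + k) C; effective rate a = Q/V + k = 0.044012 + 0.0182 = 0.062212 s⁻¹.
C_ss = Q C_in/(Q + kV) = 1.5139 mol/L; C(t) = C_ss + (C₀ − C_ss) e^(−a t).
C(46.3) = 1.5139 + (-1.0099)·e^(−0.062212·46.3) = 1.5139 + (-1.0099)·0.056112 = 1.4573 mol/L.

1.46 mol/L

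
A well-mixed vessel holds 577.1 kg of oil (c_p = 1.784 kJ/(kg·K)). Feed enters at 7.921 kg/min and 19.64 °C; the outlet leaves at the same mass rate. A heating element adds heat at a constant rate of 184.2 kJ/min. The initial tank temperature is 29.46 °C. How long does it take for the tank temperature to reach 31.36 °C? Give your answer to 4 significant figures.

M c_p dT/dt = ṁ c_p (T_in − T) + Q̇.
τ = M/ṁ = 72.8570 min; T_ss = T_in + Q̇/(ṁ c_p) = 32.6751 °C.
T(t) = T_ss + (T₀ − T_ss) e^(−t/τ). Set T = 31.36:
e^(−t/τ) = (31.36 − 32.6751)/(29.46 − 32.6751) = 0.409041
t = −72.8570 · ln(0.409041) = 65.1298 min.

65.13 min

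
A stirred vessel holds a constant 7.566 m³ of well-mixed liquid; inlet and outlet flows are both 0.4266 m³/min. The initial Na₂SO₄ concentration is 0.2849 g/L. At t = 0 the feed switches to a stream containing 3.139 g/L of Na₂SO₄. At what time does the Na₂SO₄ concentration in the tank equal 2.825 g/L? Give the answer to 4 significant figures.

Transient balance on the dissolved component: V dC/dt = Q(C_in − C), so τ = V/Q = 17.7356 min.
C(t) = C_in + (C₀ − C_in) e^(−t/τ). Set C = 2.825 and solve for t:
e^(−t/τ) = (C − C_in)/(C₀ − C_in) = (2.825 − 3.139)/(0.2849 − 3.139) = 0.110017
t = −τ ln(…) = 17.7356 × 2.20712 = 39.1445 min.

39.14 min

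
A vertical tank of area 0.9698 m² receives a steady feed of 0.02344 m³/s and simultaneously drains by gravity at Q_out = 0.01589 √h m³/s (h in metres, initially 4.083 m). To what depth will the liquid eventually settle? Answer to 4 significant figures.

Level balance: A dh/dt = 0.02344 − 0.01589 √h. Setting dh/dt = 0:
Q_in = 0.01589 √h_ss ⇒ √h_ss = 0.02344/0.01589 = 1.47514.
h_ss = 1.47514² = 2.17604 m. (Since h₀ = 4.083 m > h_ss, the level will fall toward this value.)

2.176 m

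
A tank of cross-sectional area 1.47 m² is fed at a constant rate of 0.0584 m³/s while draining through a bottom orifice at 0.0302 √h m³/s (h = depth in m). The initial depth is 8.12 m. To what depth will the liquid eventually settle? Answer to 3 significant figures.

Level balance: A dh/dt = 0.0584 − 0.0302 √h. Setting dh/dt = 0:
Q_in = 0.0302 √h_ss ⇒ √h_ss = 0.0584/0.0302 = 1.9338.
h_ss = 1.9338² = 3.7395 m. (Since h₀ = 8.12 m > h_ss, the level will fall toward this value.)

3.74 m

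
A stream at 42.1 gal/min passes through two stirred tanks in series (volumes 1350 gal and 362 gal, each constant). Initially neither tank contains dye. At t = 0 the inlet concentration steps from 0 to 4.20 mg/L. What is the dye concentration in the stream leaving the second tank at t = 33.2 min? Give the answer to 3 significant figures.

2.19 mg/L

Each tank obeys Vᵢ dCᵢ/dt = Q(Cᵢ₋₁ − Cᵢ), so τᵢ = Vᵢ/Q.
τ₁ = 1350/42.1 = 32.067 min; τ₂ = 362/42.1 = 8.5986 min.
Tank 1: C₁ = C_in(1 − e^(−t/τ₁)). Tank 2 (τ₁ ≠ τ₂): C₂ = C_in[1 − (τ₁ e^(−t/τ₁) − τ₂ e^(−t/τ₂))/(τ₁ − τ₂)].
At t = 33.2: e^(−t/τ₁) = 0.35510, e^(−t/τ₂) = 0.021045.
C₂ = 4.20·[1 − (32.067·0.35510 − 8.5986·0.021045)/(23.468)] = 4.20·0.52250 = 2.1945 mg/L.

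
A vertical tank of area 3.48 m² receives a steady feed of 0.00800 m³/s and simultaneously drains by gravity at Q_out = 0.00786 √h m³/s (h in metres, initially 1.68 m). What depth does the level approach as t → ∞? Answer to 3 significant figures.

Level balance: A dh/dt = 0.00800 − 0.00786 √h. Setting dh/dt = 0:
Q_in = 0.00786 √h_ss ⇒ √h_ss = 0.00800/0.00786 = 1.0178.
h_ss = 1.0178² = 1.0359 m. (Since h₀ = 1.68 m > h_ss, the level will fall toward this value.)

1.04 m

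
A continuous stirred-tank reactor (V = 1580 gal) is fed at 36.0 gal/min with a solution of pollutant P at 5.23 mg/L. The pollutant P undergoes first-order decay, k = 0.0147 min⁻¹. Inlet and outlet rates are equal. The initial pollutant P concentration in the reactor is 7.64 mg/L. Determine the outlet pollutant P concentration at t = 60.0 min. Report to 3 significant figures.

V dC/dt = Q(C_in − C) − k V C.
dC/dt = (Q/V) C_in − (Q/V + k) C; effective rate a = Q/V + k = 0.022785 + 0.0147 = 0.037485 min⁻¹.
C_ss = Q C_in/(Q + kV) = 3.1790 mg/L; C(t) = C_ss + (C₀ − C_ss) e^(−a t).
C(60.0) = 3.1790 + (4.4610)·e^(−0.037485·60.0) = 3.1790 + (4.4610)·0.10550 = 3.6496 mg/L.

3.65 mg/L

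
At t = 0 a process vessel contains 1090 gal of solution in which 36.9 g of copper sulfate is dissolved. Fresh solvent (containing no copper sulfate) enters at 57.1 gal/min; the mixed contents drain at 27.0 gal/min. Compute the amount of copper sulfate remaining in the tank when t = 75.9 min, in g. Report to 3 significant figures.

Let m(t) be the amount of copper sulfate. Volume: V(t) = V₀ + (Q_in − Q_out) t = 1090 + 30.100 t; V(75.9) = 3374.6 gal.
Species balance (pure solvent in): dm/dt = −Q_out · m/V(t).
Separate: dm/m = −Q_out dt/V(t) ⇒ ln(m/m₀) = −(Q_out/(Q_in−Q_out)) ln(V/V₀).
m = m₀ (V₀/V)^(Q_out/(Q_in−Q_out)) = 36.9 × (1090/3374.6)^(0.89701) = 13.390 g.

13.4 g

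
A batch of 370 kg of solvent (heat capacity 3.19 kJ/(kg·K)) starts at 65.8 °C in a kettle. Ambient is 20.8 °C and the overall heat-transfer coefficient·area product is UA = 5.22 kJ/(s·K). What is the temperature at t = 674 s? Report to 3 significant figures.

23.1 °C

Energy balance: M c_p dT/dt = −UA(T − T_amb).
dT/dt = (T_ss − T)/τ with T_ss = T_amb = 20.800 °C, τ = M c_p/UA = 370·3.19/5.22 = 226.11 s.
T approaches T_ss exponentially: T(t) = T_ss + (T₀ − T_ss) e^(−t/τ).
T(674) = 20.800 + (45.000)·0.050750 = 23.084 °C.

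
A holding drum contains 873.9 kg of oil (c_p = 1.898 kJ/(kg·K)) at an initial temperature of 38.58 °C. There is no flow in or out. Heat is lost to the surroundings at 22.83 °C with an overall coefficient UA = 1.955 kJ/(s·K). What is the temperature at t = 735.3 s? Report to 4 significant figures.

Energy balance: M c_p dT/dt = −UA(T − T_amb).
dT/dt = (T_ss − T)/τ with T_ss = T_amb = 22.8300 °C, τ = M c_p/UA = 873.9·1.898/1.955 = 848.421 s.
Integrating: T(t) = T_ss + (T₀ − T_ss) e^(−t/τ).
T(735.3) = 22.8300 + (15.7500)·0.420349 = 29.4505 °C.

29.45 °C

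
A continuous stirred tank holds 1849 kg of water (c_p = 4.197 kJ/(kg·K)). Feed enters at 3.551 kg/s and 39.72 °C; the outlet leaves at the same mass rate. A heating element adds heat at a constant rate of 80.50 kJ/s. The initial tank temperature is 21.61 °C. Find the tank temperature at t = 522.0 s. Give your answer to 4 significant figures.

M c_p dT/dt = ṁ c_p (T_in − T) + Q̇.
τ = M/ṁ = 520.698 s; T_ss = T_in + Q̇/(ṁ c_p) = 39.72 + 80.50/(3.551·4.197) = 45.1214 °C.
This is linear first-order; T(t) = T_ss + (T₀ − T_ss) e^(−t/τ).
T(522.0) = 45.1214 + (-23.5114)·e^(−522.0/520.698) = 45.1214 + (-23.5114)·0.366961 = 36.4936 °C.

36.49 °C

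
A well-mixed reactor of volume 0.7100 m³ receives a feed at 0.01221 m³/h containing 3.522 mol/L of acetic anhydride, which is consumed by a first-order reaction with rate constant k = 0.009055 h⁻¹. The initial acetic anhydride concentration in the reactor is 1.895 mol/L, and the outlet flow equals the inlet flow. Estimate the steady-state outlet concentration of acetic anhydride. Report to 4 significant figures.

2.307 mol/L

V dC/dt = Q(C_in − C) − k V C.
At steady state: 0 = Q C_in − (Q + kV) C_ss, so C_ss = Q C_in/(Q + kV).
C_ss = 0.01221·3.522/(0.01221 + 0.009055·0.7100) = 0.0430036/0.0186391 = 2.30718 mol/L.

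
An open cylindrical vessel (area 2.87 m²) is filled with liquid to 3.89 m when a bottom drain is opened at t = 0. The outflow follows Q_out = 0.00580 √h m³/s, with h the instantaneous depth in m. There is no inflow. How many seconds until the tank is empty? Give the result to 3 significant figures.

With no inflow, A dh/dt = −0.00580 √h.
∫ h^(−1/2) dh = −(0.00580/A) ∫ dt, giving 2√h = 2√h₀ − (0.00580/A) t.
Tank is empty when √h = 0: t_empty = 2A√h₀/0.00580.
t_empty = 2·2.87·√3.89/0.00580 = 5.7400·1.9723/0.00580 = 1951.9 s.

1950 s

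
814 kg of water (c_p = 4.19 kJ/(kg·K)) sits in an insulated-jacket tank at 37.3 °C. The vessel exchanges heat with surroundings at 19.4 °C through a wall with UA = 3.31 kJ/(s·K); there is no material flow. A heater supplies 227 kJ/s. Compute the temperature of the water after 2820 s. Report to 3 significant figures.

Lumped-capacitance energy balance: M c_p dT/dt = UA(T_amb − T) + Q̇.
dT/dt = (T_ss − T)/τ with T_ss = T_amb + Q̇/UA = 19.4 + 227/3.31 = 87.980 °C, τ = M c_p/UA = 814·4.19/3.31 = 1030.4 s.
This is linear first-order; T(t) = T_ss + (T₀ − T_ss) e^(−t/τ).
T(2820) = 87.980 + (-50.680)·0.064779 = 84.697 °C.

84.7 °C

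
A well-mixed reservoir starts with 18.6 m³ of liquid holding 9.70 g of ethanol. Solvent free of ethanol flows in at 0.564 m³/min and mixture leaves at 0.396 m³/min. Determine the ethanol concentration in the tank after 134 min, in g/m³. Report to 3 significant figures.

0.0364 g/m³

Let m(t) be the amount of ethanol. Volume: V(t) = V₀ + (Q_in − Q_out) t = 18.6 + 0.16800 t; V(134) = 41.112 m³.
No ethanol enters, so dm/dt = −Q_out · (m/V).
dm/m = −Q_out dt/(V₀ + 0.16800 t); integrating gives ln(m/m₀) = −(Q_out/(Q_in−Q_out)) ln(V/V₀).
m = m₀ (V₀/V)^(Q_out/(Q_in−Q_out)) = 9.70 × (18.6/41.112)^(2.3571) = 1.4957 g.
C = m/V = 1.4957/41.112 = 0.036381 g/m³.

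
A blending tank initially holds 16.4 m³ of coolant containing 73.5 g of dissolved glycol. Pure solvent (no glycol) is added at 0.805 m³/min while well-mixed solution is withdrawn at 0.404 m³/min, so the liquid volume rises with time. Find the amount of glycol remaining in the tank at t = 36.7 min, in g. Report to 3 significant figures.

38.6 g

Total volume: dV/dt = Q_in − Q_out = 0.40100 m³/min, so V(t) = 16.4 + 0.40100 t and V(36.7) = 31.117 m³.
Species balance (pure solvent in): dm/dt = −Q_out · m/V(t).
dm/m = −Q_out dt/(V₀ + 0.40100 t); integrating gives ln(m/m₀) = −(Q_out/(Q_in−Q_out)) ln(V/V₀).
m = m₀ (V₀/V)^(Q_out/(Q_in−Q_out)) = 73.5 × (16.4/31.117)^(1.0075) = 38.553 g.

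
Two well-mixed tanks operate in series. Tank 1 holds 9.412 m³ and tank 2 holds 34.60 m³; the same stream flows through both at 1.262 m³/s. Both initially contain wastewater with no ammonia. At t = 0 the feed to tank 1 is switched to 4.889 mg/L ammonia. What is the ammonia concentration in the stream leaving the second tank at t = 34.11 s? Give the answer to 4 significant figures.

Each tank obeys Vᵢ dCᵢ/dt = Q(Cᵢ₋₁ − Cᵢ), so τᵢ = Vᵢ/Q.
τ₁ = 9.412/1.262 = 7.45800 s; τ₂ = 34.60/1.262 = 27.4168 s.
Tank 1: C₁ = C_in(1 − e^(−t/τ₁)). Tank 2 (τ₁ ≠ τ₂): C₂ = C_in[1 − (τ₁ e^(−t/τ₁) − τ₂ e^(−t/τ₂))/(τ₁ − τ₂)].
At t = 34.11: e^(−t/τ₁) = 0.0103206, e^(−t/τ₂) = 0.288192.
C₂ = 4.889·[1 − (7.45800·0.0103206 − 27.4168·0.288192)/(-19.9588)] = 4.889·0.607976 = 2.97239 mg/L.

2.972 mg/L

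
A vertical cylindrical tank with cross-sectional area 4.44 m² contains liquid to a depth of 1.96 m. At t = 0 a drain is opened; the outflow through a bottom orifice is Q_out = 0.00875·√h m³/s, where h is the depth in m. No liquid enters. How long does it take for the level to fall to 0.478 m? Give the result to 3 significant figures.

A dh/dt = −Q_out = −0.00875 √h.
∫ h^(−1/2) dh = −(0.00875/A) ∫ dt, giving 2√h = 2√h₀ − (0.00875/A) t.
t = 2A(√h₀ − √h)/0.00875 = 2·4.44·(√1.96 − √0.478)/0.00875
  = 8.8800 × (1.4000 − 0.69138) / 0.00875 = 719.15 s.

719 s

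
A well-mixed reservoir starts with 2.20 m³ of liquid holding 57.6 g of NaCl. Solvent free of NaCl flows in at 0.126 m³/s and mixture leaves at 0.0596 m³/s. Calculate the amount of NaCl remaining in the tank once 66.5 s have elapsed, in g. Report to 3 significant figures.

Total volume: dV/dt = Q_in − Q_out = 0.066400 m³/s, so V(t) = 2.20 + 0.066400 t and V(66.5) = 6.6156 m³.
No NaCl enters, so dm/dt = −Q_out · (m/V).
Separate: dm/m = −Q_out dt/V(t) ⇒ ln(m/m₀) = −(Q_out/(Q_in−Q_out)) ln(V/V₀).
m = m₀ (V₀/V)^(Q_out/(Q_in−Q_out)) = 57.6 × (2.20/6.6156)^(0.89759) = 21.441 g.

21.4 g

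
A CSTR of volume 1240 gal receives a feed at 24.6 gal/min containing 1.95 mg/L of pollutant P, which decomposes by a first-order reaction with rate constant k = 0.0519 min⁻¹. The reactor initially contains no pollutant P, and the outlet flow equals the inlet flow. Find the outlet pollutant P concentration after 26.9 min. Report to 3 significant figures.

Accumulation = in − out − consumed: V dC/dt = Q C_in − Q C − k V C.
dC/dt = (Q/V) C_in − (Q/V + k) C; effective rate a = Q/V + k = 0.019839 + 0.0519 = 0.071739 min⁻¹.
C_ss = Q C_in/(Q + kV) = 0.53926 mg/L; C(t) = C_ss + (C₀ − C_ss) e^(−a t).
C(26.9) = 0.53926 + (-0.53926)·e^(−0.071739·26.9) = 0.53926 + (-0.53926)·0.14518 = 0.46097 mg/L.

0.461 mg/L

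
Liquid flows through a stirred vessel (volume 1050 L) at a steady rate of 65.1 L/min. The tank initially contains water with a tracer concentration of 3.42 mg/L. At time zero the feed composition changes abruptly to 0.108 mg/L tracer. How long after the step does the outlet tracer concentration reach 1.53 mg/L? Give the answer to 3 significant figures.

13.6 min

Accumulation = in − out for the solute gives V dC/dt = Q(C_in − C), so τ = V/Q = 16.129 min.
C(t) = C_in + (C₀ − C_in) e^(−t/τ). Set C = 1.53 and solve for t:
e^(−t/τ) = (C − C_in)/(C₀ − C_in) = (1.53 − 0.108)/(3.42 − 0.108) = 0.42935
t = −τ ln(…) = 16.129 × 0.84549 = 13.637 min.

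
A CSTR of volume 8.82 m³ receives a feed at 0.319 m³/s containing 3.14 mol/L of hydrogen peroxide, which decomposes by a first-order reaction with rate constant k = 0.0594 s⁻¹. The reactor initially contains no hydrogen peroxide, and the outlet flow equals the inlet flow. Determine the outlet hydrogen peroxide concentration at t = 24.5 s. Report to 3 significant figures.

1.07 mol/L

V dC/dt = Q(C_in − C) − k V C.
dC/dt = (Q/V) C_in − (Q/V + k) C; effective rate a = Q/V + k = 0.036168 + 0.0594 = 0.095568 s⁻¹.
C_ss = Q C_in/(Q + kV) = 1.1883 mol/L; C(t) = C_ss + (C₀ − C_ss) e^(−a t).
C(24.5) = 1.1883 + (-1.1883)·e^(−0.095568·24.5) = 1.1883 + (-1.1883)·0.096192 = 1.0740 mol/L.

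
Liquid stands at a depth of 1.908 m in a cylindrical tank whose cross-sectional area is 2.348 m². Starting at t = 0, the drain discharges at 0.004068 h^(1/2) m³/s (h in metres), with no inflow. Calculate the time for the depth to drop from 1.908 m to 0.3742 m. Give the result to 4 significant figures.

888.4 s

Volume balance on the tank: A dh/dt = −0.004068 √h.
This is separable: 2 d(√h)/dt = −0.004068/A, so √h = √h₀ − (0.004068/(2A)) t.
t = 2A(√h₀ − √h)/0.004068 = 2·2.348·(√1.908 − √0.3742)/0.004068
  = 4.69600 × (1.38130 − 0.611719) / 0.004068 = 888.390 s.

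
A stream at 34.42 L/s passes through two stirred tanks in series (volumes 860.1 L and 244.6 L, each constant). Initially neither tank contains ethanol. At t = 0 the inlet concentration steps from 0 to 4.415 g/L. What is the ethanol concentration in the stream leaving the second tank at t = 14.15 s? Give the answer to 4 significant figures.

Each tank obeys Vᵢ dCᵢ/dt = Q(Cᵢ₋₁ − Cᵢ), so τᵢ = Vᵢ/Q.
τ₁ = 860.1/34.42 = 24.9884 s; τ₂ = 244.6/34.42 = 7.10633 s.
Solving the cascade with C₁(0)=C₂(0)=0 gives C₂(t) = C_in[1 − (τ₁ e^(−t/τ₁) − τ₂ e^(−t/τ₂))/(τ₁ − τ₂)].
At t = 14.15: e^(−t/τ₁) = 0.567643, e^(−t/τ₂) = 0.136534.
C₂ = 4.415·[1 − (24.9884·0.567643 − 7.10633·0.136534)/(17.8820)] = 4.415·0.261035 = 1.15247 g/L.

1.152 g/L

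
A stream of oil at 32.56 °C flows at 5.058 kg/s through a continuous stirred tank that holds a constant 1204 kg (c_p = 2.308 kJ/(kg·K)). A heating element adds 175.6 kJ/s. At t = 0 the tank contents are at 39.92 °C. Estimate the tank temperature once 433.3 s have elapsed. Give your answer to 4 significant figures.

M c_p dT/dt = ṁ c_p (T_in − T) + Q̇.
Rearrange: dT/dt = (T_ss − T)/τ with τ = M/ṁ = 238.039 s and T_ss = T_in + Q̇/(ṁ c_p) = 47.6021 °C.
Solution: T(t) = T_ss + (T₀ − T_ss) e^(−t/τ).
T(433.3) = 47.6021 + (-7.68215)·e^(−433.3/238.039) = 47.6021 + (-7.68215)·0.161978 = 46.3578 °C.

46.36 °C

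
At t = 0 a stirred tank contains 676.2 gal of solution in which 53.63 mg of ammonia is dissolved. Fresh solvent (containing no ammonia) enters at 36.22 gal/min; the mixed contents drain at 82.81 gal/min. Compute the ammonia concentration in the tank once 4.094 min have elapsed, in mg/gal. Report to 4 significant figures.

Total volume: dV/dt = Q_in − Q_out = -46.5900 gal/min, so V(t) = 676.2 − 46.5900 t and V(4.094) = 485.461 gal.
Solute balance: dm/dt = 0 − Q_out C = −Q_out m/V(t).
dm/m = −Q_out dt/(V₀ − 46.5900 t); integrating gives ln(m/m₀) = −(Q_out/(Q_in−Q_out)) ln(V/V₀).
m = m₀ (V₀/V)^(Q_out/(Q_in−Q_out)) = 53.63 × (676.2/485.461)^(-1.77742) = 29.7577 mg.
C = m/V = 29.7577/485.461 = 0.0612979 mg/gal.

0.06130 mg/gal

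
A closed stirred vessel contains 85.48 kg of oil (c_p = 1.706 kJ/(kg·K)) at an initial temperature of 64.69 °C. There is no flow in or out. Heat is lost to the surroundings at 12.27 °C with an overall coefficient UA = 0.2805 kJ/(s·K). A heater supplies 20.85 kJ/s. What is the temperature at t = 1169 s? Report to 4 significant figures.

Lumped-capacitance energy balance: M c_p dT/dt = UA(T_amb − T) + Q̇.
dT/dt = (T_ss − T)/τ with T_ss = T_amb + Q̇/UA = 12.27 + 20.85/0.2805 = 86.6016 °C, τ = M c_p/UA = 85.48·1.706/0.2805 = 519.889 s.
This is linear first-order; T(t) = T_ss + (T₀ − T_ss) e^(−t/τ).
T(1169) = 86.6016 + (-21.9116)·0.105551 = 84.2888 °C.

84.29 °C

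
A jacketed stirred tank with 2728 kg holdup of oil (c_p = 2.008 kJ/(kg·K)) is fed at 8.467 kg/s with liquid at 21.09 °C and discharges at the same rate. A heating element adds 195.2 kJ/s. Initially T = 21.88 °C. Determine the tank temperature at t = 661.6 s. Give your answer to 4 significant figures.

31.20 °C

Energy balance: M c_p dT/dt = ṁ c_p (T_in − T) + 195.2.
Rearrange: dT/dt = (T_ss − T)/τ with τ = M/ṁ = 322.192 s and T_ss = T_in + Q̇/(ṁ c_p) = 32.5712 °C.
T approaches T_ss exponentially: T(t) = T_ss + (T₀ − T_ss) e^(−t/τ).
T(661.6) = 32.5712 + (-10.6912)·e^(−661.6/322.192) = 32.5712 + (-10.6912)·0.128294 = 31.1996 °C.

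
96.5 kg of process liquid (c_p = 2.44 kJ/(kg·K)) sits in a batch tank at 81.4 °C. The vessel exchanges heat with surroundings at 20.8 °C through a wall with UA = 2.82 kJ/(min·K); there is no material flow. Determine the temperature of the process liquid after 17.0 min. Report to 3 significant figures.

70.2 °C

Lumped-capacitance energy balance: M c_p dT/dt = UA(T_amb − T).
dT/dt = (T_ss − T)/τ with T_ss = T_amb = 20.800 °C, τ = M c_p/UA = 96.5·2.44/2.82 = 83.496 min.
T approaches T_ss exponentially: T(t) = T_ss + (T₀ − T_ss) e^(−t/τ).
T(17.0) = 20.800 + (60.600)·0.81579 = 70.237 °C.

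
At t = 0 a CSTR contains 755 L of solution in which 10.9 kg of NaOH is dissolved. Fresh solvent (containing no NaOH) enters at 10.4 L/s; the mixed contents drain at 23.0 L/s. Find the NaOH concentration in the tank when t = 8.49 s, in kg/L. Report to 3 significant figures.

Let m(t) be the amount of NaOH. Volume: V(t) = V₀ + (Q_in − Q_out) t = 755 − 12.600 t; V(8.49) = 648.03 L.
Species balance (pure solvent in): dm/dt = −Q_out · m/V(t).
dm/m = −Q_out dt/(V₀ − 12.600 t); integrating gives ln(m/m₀) = −(Q_out/(Q_in−Q_out)) ln(V/V₀).
m = m₀ (V₀/V)^(Q_out/(Q_in−Q_out)) = 10.9 × (755/648.03)^(-1.8254) = 8.2471 kg.
C = m/V = 8.2471/648.03 = 0.012727 kg/L.

0.0127 kg/L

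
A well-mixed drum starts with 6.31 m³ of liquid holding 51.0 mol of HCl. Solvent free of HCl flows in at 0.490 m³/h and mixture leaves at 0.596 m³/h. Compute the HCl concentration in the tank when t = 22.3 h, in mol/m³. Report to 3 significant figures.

0.923 mol/m³

Total volume: dV/dt = Q_in − Q_out = -0.10600 m³/h, so V(t) = 6.31 − 0.10600 t and V(22.3) = 3.9462 m³.
Solute balance: dm/dt = 0 − Q_out C = −Q_out m/V(t).
Separate: dm/m = −Q_out dt/V(t) ⇒ ln(m/m₀) = −(Q_out/(Q_in−Q_out)) ln(V/V₀).
m = m₀ (V₀/V)^(Q_out/(Q_in−Q_out)) = 51.0 × (6.31/3.9462)^(-5.6226) = 3.6424 mol.
C = m/V = 3.6424/3.9462 = 0.92303 mol/m³.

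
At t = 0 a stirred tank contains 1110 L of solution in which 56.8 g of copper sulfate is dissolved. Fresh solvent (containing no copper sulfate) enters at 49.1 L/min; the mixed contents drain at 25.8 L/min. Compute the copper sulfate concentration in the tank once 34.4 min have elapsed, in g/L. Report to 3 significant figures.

0.0163 g/L

Total volume: dV/dt = Q_in − Q_out = 23.300 L/min, so V(t) = 1110 + 23.300 t and V(34.4) = 1911.5 L.
Species balance (pure solvent in): dm/dt = −Q_out · m/V(t).
Separate: dm/m = −Q_out dt/V(t) ⇒ ln(m/m₀) = −(Q_out/(Q_in−Q_out)) ln(V/V₀).
m = m₀ (V₀/V)^(Q_out/(Q_in−Q_out)) = 56.8 × (1110/1911.5)^(1.1073) = 31.115 g.
C = m/V = 31.115/1911.5 = 0.016277 g/L.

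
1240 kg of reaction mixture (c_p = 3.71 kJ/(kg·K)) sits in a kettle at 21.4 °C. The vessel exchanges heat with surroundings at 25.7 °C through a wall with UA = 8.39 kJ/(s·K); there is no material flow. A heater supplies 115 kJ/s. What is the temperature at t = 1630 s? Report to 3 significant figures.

Lumped-capacitance energy balance: M c_p dT/dt = UA(T_amb − T) + Q̇.
dT/dt = (T_ss − T)/τ with T_ss = T_amb + Q̇/UA = 25.7 + 115/8.39 = 39.407 °C, τ = M c_p/UA = 1240·3.71/8.39 = 548.32 s.
This is linear first-order; T(t) = T_ss + (T₀ − T_ss) e^(−t/τ).
T(1630) = 39.407 + (-18.007)·0.051164 = 38.485 °C.

38.5 °C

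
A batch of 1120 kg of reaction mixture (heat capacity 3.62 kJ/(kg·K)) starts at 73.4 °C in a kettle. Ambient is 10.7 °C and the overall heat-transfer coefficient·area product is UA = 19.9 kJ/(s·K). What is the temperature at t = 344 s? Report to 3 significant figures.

22.3 °C

Lumped-capacitance energy balance: M c_p dT/dt = UA(T_amb − T).
dT/dt = (T_ss − T)/τ with T_ss = T_amb = 10.700 °C, τ = M c_p/UA = 1120·3.62/19.9 = 203.74 s.
This is linear first-order; T(t) = T_ss + (T₀ − T_ss) e^(−t/τ).
T(344) = 10.700 + (62.700)·0.18481 = 22.287 °C.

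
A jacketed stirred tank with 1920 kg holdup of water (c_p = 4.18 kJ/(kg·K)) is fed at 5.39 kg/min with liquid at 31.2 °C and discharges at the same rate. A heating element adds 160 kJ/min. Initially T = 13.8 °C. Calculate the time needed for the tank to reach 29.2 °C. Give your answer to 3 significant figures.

353 min

M c_p dT/dt = ṁ c_p (T_in − T) + Q̇.
τ = M/ṁ = 356.22 min; T_ss = T_in + Q̇/(ṁ c_p) = 38.302 °C.
T(t) = T_ss + (T₀ − T_ss) e^(−t/τ). Set T = 29.2:
e^(−t/τ) = (29.2 − 38.302)/(13.8 − 38.302) = 0.37147
t = −356.22 · ln(0.37147) = 352.76 min.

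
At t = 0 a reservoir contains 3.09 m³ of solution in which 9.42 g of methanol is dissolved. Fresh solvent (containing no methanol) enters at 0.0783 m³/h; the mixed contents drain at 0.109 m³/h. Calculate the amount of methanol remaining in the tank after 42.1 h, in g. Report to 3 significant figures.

1.38 g

Let m(t) be the amount of methanol. Volume: V(t) = V₀ + (Q_in − Q_out) t = 3.09 − 0.030700 t; V(42.1) = 1.7975 m³.
Species balance (pure solvent in): dm/dt = −Q_out · m/V(t).
dm/m = −Q_out dt/(V₀ − 0.030700 t); integrating gives ln(m/m₀) = −(Q_out/(Q_in−Q_out)) ln(V/V₀).
m = m₀ (V₀/V)^(Q_out/(Q_in−Q_out)) = 9.42 × (3.09/1.7975)^(-3.5505) = 1.3762 g.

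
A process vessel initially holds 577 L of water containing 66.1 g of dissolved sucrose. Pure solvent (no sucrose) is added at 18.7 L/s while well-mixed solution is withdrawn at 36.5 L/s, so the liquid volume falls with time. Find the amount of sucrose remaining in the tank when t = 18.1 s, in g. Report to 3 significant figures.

Let m(t) be the amount of sucrose. Volume: V(t) = V₀ + (Q_in − Q_out) t = 577 − 17.800 t; V(18.1) = 254.82 L.
No sucrose enters, so dm/dt = −Q_out · (m/V).
Separate: dm/m = −Q_out dt/V(t) ⇒ ln(m/m₀) = −(Q_out/(Q_in−Q_out)) ln(V/V₀).
m = m₀ (V₀/V)^(Q_out/(Q_in−Q_out)) = 66.1 × (577/254.82)^(-2.0506) = 12.370 g.

12.4 g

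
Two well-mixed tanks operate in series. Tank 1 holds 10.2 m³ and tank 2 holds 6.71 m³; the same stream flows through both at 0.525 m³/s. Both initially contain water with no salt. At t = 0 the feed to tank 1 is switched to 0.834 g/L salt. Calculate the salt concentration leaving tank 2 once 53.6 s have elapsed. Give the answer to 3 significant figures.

0.704 g/L

Species balance on tank i: dCᵢ/dt = (Cᵢ₋₁ − Cᵢ)/τᵢ with τᵢ = Vᵢ/Q.
τ₁ = 10.2/0.525 = 19.429 s; τ₂ = 6.71/0.525 = 12.781 s.
Tank 1: C₁ = C_in(1 − e^(−t/τ₁)). Tank 2 (τ₁ ≠ τ₂): C₂ = C_in[1 − (τ₁ e^(−t/τ₁) − τ₂ e^(−t/τ₂))/(τ₁ − τ₂)].
At t = 53.6: e^(−t/τ₁) = 0.063366, e^(−t/τ₂) = 0.015090.
C₂ = 0.834·[1 − (19.429·0.063366 − 12.781·0.015090)/(6.6476)] = 0.834·0.84382 = 0.70374 g/L.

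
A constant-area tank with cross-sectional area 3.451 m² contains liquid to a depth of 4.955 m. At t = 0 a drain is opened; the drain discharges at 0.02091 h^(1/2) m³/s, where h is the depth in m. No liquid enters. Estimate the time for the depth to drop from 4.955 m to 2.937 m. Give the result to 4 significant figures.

169.1 s

With no inflow, A dh/dt = −0.02091 √h.
∫ h^(−1/2) dh = −(0.02091/A) ∫ dt, giving 2√h = 2√h₀ − (0.02091/A) t.
t = 2A(√h₀ − √h)/0.02091 = 2·3.451·(√4.955 − √2.937)/0.02091
  = 6.90200 × (2.22598 − 1.71377) / 0.02091 = 169.073 s.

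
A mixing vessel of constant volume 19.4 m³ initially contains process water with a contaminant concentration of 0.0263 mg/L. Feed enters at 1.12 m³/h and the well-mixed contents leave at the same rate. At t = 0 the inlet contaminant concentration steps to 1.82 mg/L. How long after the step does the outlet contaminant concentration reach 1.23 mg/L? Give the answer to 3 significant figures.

19.3 h

Species balance: V dC/dt = Q(C_in − C) ⇒ τ = V/Q = 17.321 h.
C(t) = C_in + (C₀ − C_in) e^(−t/τ). Set C = 1.23 and solve for t:
e^(−t/τ) = (C − C_in)/(C₀ − C_in) = (1.23 − 1.82)/(0.0263 − 1.82) = 0.32893
t = −τ ln(…) = 17.321 × 1.1119 = 19.260 h.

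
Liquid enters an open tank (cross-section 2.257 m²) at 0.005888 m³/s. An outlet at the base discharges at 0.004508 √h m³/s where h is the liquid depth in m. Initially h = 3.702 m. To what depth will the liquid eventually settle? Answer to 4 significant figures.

A dh/dt = Q_in − 0.004508 √h. Steady state requires inflow = outflow:
Q_in = 0.004508 √h_ss ⇒ √h_ss = 0.005888/0.004508 = 1.30612.
h_ss = 1.30612² = 1.70596 m. (Since h₀ = 3.702 m > h_ss, the level will fall toward this value.)

1.706 m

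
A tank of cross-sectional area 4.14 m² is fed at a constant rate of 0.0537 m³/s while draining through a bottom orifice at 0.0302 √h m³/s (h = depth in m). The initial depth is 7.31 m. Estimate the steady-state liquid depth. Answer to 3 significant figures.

Mass balance (ρ constant): A dh/dt = Q_in − 0.0302 √h. At steady state dh/dt = 0:
Q_in = 0.0302 √h_ss ⇒ √h_ss = 0.0537/0.0302 = 1.7781.
h_ss = 1.7781² = 3.1618 m. (Since h₀ = 7.31 m > h_ss, the level will fall toward this value.)

3.16 m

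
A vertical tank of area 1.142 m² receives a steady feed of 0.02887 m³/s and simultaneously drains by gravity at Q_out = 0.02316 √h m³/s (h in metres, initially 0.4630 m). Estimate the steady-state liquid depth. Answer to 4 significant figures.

A dh/dt = Q_in − 0.02316 √h. Steady state requires inflow = outflow:
Q_in = 0.02316 √h_ss ⇒ √h_ss = 0.02887/0.02316 = 1.24655.
h_ss = 1.24655² = 1.55388 m. (Since h₀ = 0.4630 m < h_ss, the level will rise toward this value.)

1.554 m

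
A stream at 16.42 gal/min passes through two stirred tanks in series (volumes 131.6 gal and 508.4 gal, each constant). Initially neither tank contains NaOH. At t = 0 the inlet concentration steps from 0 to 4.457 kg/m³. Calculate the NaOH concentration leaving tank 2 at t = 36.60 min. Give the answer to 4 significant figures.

Species balance on tank i: dCᵢ/dt = (Cᵢ₋₁ − Cᵢ)/τᵢ with τᵢ = Vᵢ/Q.
τ₁ = 131.6/16.42 = 8.01462 min; τ₂ = 508.4/16.42 = 30.9622 min.
Solving the cascade with C₁(0)=C₂(0)=0 gives C₂(t) = C_in[1 − (τ₁ e^(−t/τ₁) − τ₂ e^(−t/τ₂))/(τ₁ − τ₂)].
At t = 36.60: e^(−t/τ₁) = 0.0103926, e^(−t/τ₂) = 0.306639.
C₂ = 4.457·[1 − (8.01462·0.0103926 − 30.9622·0.306639)/(-22.9476)] = 4.457·0.589895 = 2.62916 kg/m³.

2.629 kg/m³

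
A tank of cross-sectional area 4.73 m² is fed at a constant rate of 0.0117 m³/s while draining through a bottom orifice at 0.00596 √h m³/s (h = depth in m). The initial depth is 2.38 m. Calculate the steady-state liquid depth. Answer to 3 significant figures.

Volume balance on the tank: A dh/dt = Q_in − 0.00596 √h. At steady state dh/dt = 0:
Q_in = 0.00596 √h_ss ⇒ √h_ss = 0.0117/0.00596 = 1.9631.
h_ss = 1.9631² = 3.8537 m. (Since h₀ = 2.38 m < h_ss, the level will rise toward this value.)

3.85 m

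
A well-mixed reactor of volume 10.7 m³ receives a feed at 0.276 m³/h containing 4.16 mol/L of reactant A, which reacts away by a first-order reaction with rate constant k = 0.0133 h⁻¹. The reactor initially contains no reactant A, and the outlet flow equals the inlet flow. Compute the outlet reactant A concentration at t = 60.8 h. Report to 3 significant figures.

Accumulation = in − out − consumed: V dC/dt = Q C_in − Q C − k V C.
dC/dt = (Q/V) C_in − (Q/V + k) C; effective rate a = Q/V + k = 0.025794 + 0.0133 = 0.039094 h⁻¹.
C_ss = Q C_in/(Q + kV) = 2.7448 mol/L; C(t) = C_ss + (C₀ − C_ss) e^(−a t).
C(60.8) = 2.7448 + (-2.7448)·e^(−0.039094·60.8) = 2.7448 + (-2.7448)·0.092834 = 2.4900 mol/L.

2.49 mol/L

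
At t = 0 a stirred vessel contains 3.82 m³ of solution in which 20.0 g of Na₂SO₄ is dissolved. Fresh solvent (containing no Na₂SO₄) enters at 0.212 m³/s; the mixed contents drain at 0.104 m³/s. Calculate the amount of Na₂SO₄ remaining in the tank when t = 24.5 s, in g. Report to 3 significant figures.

12.0 g

Total volume: dV/dt = Q_in − Q_out = 0.10800 m³/s, so V(t) = 3.82 + 0.10800 t and V(24.5) = 6.4660 m³.
Species balance (pure solvent in): dm/dt = −Q_out · m/V(t).
dm/m = −Q_out dt/(V₀ + 0.10800 t); integrating gives ln(m/m₀) = −(Q_out/(Q_in−Q_out)) ln(V/V₀).
m = m₀ (V₀/V)^(Q_out/(Q_in−Q_out)) = 20.0 × (3.82/6.4660)^(0.96296) = 12.048 g.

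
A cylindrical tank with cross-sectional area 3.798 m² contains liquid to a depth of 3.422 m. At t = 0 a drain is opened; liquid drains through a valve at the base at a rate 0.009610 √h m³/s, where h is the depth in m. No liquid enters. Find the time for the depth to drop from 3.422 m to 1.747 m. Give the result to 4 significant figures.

Unsteady balance on liquid volume: A dh/dt = −0.009610 √h.
This is separable: 2 d(√h)/dt = −0.009610/A, so √h = √h₀ − (0.009610/(2A)) t.
t = 2A(√h₀ − √h)/0.009610 = 2·3.798·(√3.422 − √1.747)/0.009610
  = 7.59600 × (1.84986 − 1.32174) / 0.009610 = 417.443 s.

417.4 s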